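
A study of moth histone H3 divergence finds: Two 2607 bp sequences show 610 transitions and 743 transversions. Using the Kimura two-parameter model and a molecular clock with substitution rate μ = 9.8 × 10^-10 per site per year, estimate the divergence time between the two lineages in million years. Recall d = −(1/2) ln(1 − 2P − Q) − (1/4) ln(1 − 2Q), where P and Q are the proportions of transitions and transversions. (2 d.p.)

464.35

P = 610/2607 ≈ 0.233985 and Q = 743/2607 ≈ 0.285002.
Under the Kimura two-parameter model, d = −½ ln(1 − 2P − Q) − ¼ ln(1 − 2Q).
1 − 2P − Q = 0.247028, giving −½ ln(0.247028) = 0.699127.
1 − 2Q = 0.429996, giving −¼ ln(0.429996) = 0.210995.
d = 0.699127 + 0.210995 = 0.910122.
Under a molecular clock d = 2μt, so t = d/(2μ) = 0.910122 / (2 × 9.8 × 10^-10) = 464.35 million years.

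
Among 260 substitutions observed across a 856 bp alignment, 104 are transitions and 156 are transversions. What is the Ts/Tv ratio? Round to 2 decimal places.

0.67

R = 104/156 = 0.666666… ≈ 0.67 (to 2 d.p.).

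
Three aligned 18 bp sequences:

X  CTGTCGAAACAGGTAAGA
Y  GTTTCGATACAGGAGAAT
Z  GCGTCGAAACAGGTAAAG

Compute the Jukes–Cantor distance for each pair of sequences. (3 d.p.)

d(X,Y) = 0.548, d(X,Z) = 0.264, d(Y,Z) = 0.441

X–Y: 7/18 sites differ → p ≈ 0.388889, d = −0.75 ln(1 − 0.518519) = 0.548166 ≈ 0.548.
X–Z: 4/18 sites differ → p ≈ 0.222222, d = −0.75 ln(1 − 0.296296) = 0.263548 ≈ 0.264.
Y–Z: 6/18 sites differ → p ≈ 0.333333, d = −0.75 ln(1 − 0.444444) = 0.440839 ≈ 0.441.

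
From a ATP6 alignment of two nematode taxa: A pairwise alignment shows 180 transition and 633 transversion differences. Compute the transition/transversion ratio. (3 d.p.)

R = 180/633 = 0.284360… ≈ 0.284 (to 3 d.p.).

0.284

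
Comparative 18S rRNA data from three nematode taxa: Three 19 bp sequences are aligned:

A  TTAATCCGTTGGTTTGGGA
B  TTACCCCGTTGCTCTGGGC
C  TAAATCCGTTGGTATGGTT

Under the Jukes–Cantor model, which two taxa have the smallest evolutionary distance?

A and C

A–B: 5/19 differ, p = 0.263, d = 0.324.
A–C: 4/19 differ, p = 0.211, d = 0.247.
B–C: 7/19 differ, p = 0.368, d = 0.507.
The smallest distance is between A and C.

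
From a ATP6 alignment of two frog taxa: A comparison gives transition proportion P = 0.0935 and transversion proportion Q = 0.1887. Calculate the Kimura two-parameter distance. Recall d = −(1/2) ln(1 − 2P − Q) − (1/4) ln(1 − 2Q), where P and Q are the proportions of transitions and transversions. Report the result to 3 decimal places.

0.354

Under the Kimura two-parameter model, d = −½ ln(1 − 2P − Q) − ¼ ln(1 − 2Q).
1 − 2P − Q = 0.6243, giving −½ ln(0.6243) = 0.235562.
1 − 2Q = 0.6226, giving −¼ ln(0.6226) = 0.118463.
d = 0.235562 + 0.118463 = 0.354025.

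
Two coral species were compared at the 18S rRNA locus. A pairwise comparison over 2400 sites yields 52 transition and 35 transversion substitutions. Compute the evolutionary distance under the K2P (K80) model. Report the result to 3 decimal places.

P = 52/2400 ≈ 0.021667 and Q = 35/2400 ≈ 0.014583.
Under the Kimura two-parameter model, d = −½ ln(1 − 2P − Q) − ¼ ln(1 − 2Q).
1 − 2P − Q = 0.942083, giving −½ ln(0.942083) = 0.029831.
1 − 2Q = 0.970834, giving −¼ ln(0.970834) = 0.007400.
d = 0.029831 + 0.007400 = 0.037231.

0.037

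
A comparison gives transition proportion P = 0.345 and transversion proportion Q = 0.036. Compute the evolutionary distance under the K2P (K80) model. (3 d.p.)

Under the Kimura two-parameter model, d = −½ ln(1 − 2P − Q) − ¼ ln(1 − 2Q).
1 − 2P − Q = 0.274, giving −½ ln(0.274) = 0.647314.
1 − 2Q = 0.928, giving −¼ ln(0.928) = 0.018681.
d = 0.647314 + 0.018681 = 0.665995.

0.666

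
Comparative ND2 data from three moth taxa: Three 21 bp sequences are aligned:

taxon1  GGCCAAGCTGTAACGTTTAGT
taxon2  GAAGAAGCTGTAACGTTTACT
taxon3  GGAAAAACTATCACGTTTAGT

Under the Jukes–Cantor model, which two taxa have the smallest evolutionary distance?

taxon1 and taxon2

taxon1–taxon2: 4/21 differ, p = 0.190, d = 0.220.
taxon1–taxon3: 5/21 differ, p = 0.238, d = 0.286.
taxon2–taxon3: 6/21 differ, p = 0.286, d = 0.360.
The smallest distance is between taxon1 and taxon2.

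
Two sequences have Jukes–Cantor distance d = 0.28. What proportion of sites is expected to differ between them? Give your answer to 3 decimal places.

p = (3/4)(1 − e^(−4d/3)) = 0.75 × (1 − e^(-0.373333)) = 0.75 × (1 − 0.688436) = 0.233673.

0.234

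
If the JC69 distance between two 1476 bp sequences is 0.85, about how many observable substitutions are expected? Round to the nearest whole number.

751

Invert JC69: p = (3/4)(1 − e^(−4d/3)) = 0.75 × (1 − e^(-1.133333)) = 0.75 × (1 − 0.321958) = 0.508532.
Expected differing sites = pL ≈ 0.508532 × 1476 = 750.593232 ≈ 751.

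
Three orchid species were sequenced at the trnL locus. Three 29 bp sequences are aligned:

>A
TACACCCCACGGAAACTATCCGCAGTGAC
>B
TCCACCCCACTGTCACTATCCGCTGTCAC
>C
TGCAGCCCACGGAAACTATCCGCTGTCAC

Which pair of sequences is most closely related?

A–B: 6/29 differ, p = 0.207, d = 0.242.
A–C: 4/29 differ, p = 0.138, d = 0.152.
B–C: 5/29 differ, p = 0.172, d = 0.196.
The smallest distance is between A and C.

A and C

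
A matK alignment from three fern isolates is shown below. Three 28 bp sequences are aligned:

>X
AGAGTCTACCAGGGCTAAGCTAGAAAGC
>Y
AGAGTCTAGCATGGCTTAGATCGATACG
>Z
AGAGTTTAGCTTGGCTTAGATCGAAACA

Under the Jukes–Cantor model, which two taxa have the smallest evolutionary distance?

X–Y: 8/28 differ, p = 0.286, d = 0.360.
X–Z: 9/28 differ, p = 0.321, d = 0.420.
Y–Z: 4/28 differ, p = 0.143, d = 0.158.
The smallest distance is between Y and Z.

Y and Z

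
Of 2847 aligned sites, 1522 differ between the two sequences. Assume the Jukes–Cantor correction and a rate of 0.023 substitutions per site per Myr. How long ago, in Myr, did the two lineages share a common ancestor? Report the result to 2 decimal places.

p = 1522/2847 ≈ 0.534598.
d = −(3/4) ln(1 − 4p/3) = −0.75 ln(1 − 0.712797) = −0.75 ln(0.287203)
  = −0.75 × (-1.247566) = 0.935675 substitutions/site.
Under a molecular clock d = 2μt, so t = d/(2μ) = 0.935675 / (2 × 0.023) = 20.34 Myr.

20.34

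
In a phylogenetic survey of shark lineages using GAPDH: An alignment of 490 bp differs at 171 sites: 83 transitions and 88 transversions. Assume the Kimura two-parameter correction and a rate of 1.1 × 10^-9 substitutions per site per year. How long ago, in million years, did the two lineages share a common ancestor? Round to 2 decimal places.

P = 83/490 ≈ 0.169388 and Q = 88/490 ≈ 0.179592.
Under the Kimura two-parameter model, d = −½ ln(1 − 2P − Q) − ¼ ln(1 − 2Q).
1 − 2P − Q = 0.481632, giving −½ ln(0.481632) = 0.365287.
1 − 2Q = 0.640816, giving −¼ ln(0.640816) = 0.111253.
d = 0.365287 + 0.111253 = 0.476540.
Under a molecular clock d = 2μt, so t = d/(2μ) = 0.476540 / (2 × 1.1 × 10^-9) = 216.61 million years.

216.61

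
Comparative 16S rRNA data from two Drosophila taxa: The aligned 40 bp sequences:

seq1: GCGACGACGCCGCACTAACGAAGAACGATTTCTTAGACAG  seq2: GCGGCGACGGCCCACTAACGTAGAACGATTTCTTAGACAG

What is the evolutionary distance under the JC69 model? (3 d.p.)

The sequences differ at 4 of 40 sites (4, 10, 12, 21), so p = 4/40 = 0.1.
d = −(3/4) ln(1 − 4p/3) = −0.75 ln(1 − 0.133333) = −0.75 ln(0.866667)
  = −0.75 × (-0.143100) = 0.107325 substitutions/site.

0.107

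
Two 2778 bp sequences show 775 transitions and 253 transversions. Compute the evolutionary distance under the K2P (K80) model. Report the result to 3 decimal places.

P = 775/2778 ≈ 0.278978 and Q = 253/2778 ≈ 0.091073.
Under the Kimura two-parameter model, d = −½ ln(1 − 2P − Q) − ¼ ln(1 − 2Q).
1 − 2P − Q = 0.350971, giving −½ ln(0.350971) = 0.523526.
1 − 2Q = 0.817854, giving −¼ ln(0.817854) = 0.050268.
d = 0.523526 + 0.050268 = 0.573794.

0.574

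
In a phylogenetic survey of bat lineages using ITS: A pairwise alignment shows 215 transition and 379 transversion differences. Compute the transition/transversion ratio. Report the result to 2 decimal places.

0.57

R = 215/379 = 0.567282… ≈ 0.57 (to 2 d.p.).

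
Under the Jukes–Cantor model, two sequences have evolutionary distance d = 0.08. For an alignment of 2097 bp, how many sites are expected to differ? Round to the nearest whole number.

159

Invert JC69: p = (3/4)(1 − e^(−4d/3)) = 0.75 × (1 − e^(-0.106667)) = 0.75 × (1 − 0.898825) = 0.075881.
Expected differing sites = pL ≈ 0.075881 × 2097 = 159.122457 ≈ 159.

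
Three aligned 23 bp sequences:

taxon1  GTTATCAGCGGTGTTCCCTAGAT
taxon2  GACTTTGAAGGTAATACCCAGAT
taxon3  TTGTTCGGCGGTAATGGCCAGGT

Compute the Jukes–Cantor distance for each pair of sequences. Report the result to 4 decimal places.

d(taxon1,taxon2) = 0.7614, d(taxon1,taxon3) = 0.6501, d(taxon2,taxon3) = 0.5532

taxon1–taxon2: 11/23 sites differ → p ≈ 0.478261, d = −0.75 ln(1 − 0.637681) = 0.761423 ≈ 0.7614.
taxon1–taxon3: 10/23 sites differ → p ≈ 0.434783, d = −0.75 ln(1 − 0.579711) = 0.650110 ≈ 0.6501.
taxon2–taxon3: 9/23 sites differ → p ≈ 0.391304, d = −0.75 ln(1 − 0.521739) = 0.553199 ≈ 0.5532.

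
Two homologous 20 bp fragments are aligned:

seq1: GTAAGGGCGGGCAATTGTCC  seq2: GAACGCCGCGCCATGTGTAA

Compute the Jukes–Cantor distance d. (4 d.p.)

0.9913

The sequences differ at 11 of 20 sites, so p = 11/20 = 0.55.
d = −(3/4) ln(1 − 4p/3) = −0.75 ln(1 − 0.733333) = −0.75 ln(0.266667)
  = −0.75 × (-1.321755) = 0.991316 substitutions/site.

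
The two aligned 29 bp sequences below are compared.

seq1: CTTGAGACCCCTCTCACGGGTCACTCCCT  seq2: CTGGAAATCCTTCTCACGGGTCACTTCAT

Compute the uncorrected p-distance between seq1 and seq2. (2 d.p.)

The sequences differ at 6 of 29 positions (sites 3, 6, 8, 11, 26, 28).
p = 6/29 = 0.206896… ≈ 0.21 (to 2 d.p.).

0.21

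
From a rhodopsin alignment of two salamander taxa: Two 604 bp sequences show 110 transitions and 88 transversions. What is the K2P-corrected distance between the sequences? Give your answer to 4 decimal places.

P = 110/604 ≈ 0.182119 and Q = 88/604 ≈ 0.145695.
Under the Kimura two-parameter model, d = −½ ln(1 − 2P − Q) − ¼ ln(1 − 2Q).
1 − 2P − Q = 0.490067, giving −½ ln(0.490067) = 0.356607.
1 − 2Q = 0.70861, giving −¼ ln(0.70861) = 0.086112.
d = 0.356607 + 0.086112 = 0.442719.

0.4427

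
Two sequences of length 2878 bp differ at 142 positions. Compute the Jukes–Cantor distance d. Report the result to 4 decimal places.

0.0510

p = 142/2878 ≈ 0.04934.
d = −(3/4) ln(1 − 4p/3) = −0.75 ln(1 − 0.065787) = −0.75 ln(0.934213)
  = −0.75 × (-0.068051) = 0.051038 substitutions/site.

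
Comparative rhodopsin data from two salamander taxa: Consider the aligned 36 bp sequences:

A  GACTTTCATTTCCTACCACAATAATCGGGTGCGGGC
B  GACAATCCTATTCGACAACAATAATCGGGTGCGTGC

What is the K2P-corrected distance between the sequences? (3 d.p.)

Of 36 sites, 1 differences are transitions and 7 are transversions, so P = 1/36 ≈ 0.027778 and Q = 7/36 ≈ 0.194444.
Under the Kimura two-parameter model, d = −½ ln(1 − 2P − Q) − ¼ ln(1 − 2Q).
1 − 2P − Q = 0.75, giving −½ ln(0.75) = 0.143841.
1 − 2Q = 0.611112, giving −¼ ln(0.611112) = 0.123119.
d = 0.143841 + 0.123119 = 0.266960.

0.267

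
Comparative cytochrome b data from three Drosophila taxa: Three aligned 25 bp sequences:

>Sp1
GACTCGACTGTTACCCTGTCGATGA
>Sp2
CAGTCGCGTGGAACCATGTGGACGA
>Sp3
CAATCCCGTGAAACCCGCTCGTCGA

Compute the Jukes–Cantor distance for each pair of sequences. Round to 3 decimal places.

Sp1–Sp2: 9/25 sites differ → p = 0.36, d = −0.75 ln(1 − 0.48) = 0.490445 ≈ 0.490.
Sp1–Sp3: 11/25 sites differ → p = 0.44, d = −0.75 ln(1 − 0.586667) = 0.662626 ≈ 0.663.
Sp2–Sp3: 8/25 sites differ → p = 0.32, d = −0.75 ln(1 − 0.426667) = 0.417216 ≈ 0.417.

d(Sp1,Sp2) = 0.490, d(Sp1,Sp3) = 0.663, d(Sp2,Sp3) = 0.417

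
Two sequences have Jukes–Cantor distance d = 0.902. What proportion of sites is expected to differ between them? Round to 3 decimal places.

p = (3/4)(1 − e^(−4d/3)) = 0.75 × (1 − e^(-1.202667)) = 0.75 × (1 − 0.300392) = 0.524706.

0.525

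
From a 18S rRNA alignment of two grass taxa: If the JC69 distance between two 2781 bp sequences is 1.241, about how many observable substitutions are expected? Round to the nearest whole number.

1687

Invert JC69: p = (3/4)(1 − e^(−4d/3)) = 0.75 × (1 − e^(-1.654667)) = 0.75 × (1 − 0.191156) = 0.606633.
Expected differing sites = pL ≈ 0.606633 × 2781 = 1687.046373 ≈ 1687.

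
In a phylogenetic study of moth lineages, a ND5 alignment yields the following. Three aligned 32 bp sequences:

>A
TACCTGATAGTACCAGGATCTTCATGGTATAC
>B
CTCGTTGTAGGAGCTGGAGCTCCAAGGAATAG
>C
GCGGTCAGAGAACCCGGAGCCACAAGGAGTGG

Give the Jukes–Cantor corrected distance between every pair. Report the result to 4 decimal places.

A–B: 13/32 sites differ → p = 0.40625, d = −0.75 ln(1 − 0.541667) = 0.585119 ≈ 0.5851.
A–C: 16/32 sites differ → p = 0.5, d = −0.75 ln(1 − 0.666667) = 0.823960 ≈ 0.8240.
B–C: 13/32 sites differ → p = 0.40625, d = −0.75 ln(1 − 0.541667) = 0.585119 ≈ 0.5851.

d(A,B) = 0.5851, d(A,C) = 0.8240, d(B,C) = 0.5851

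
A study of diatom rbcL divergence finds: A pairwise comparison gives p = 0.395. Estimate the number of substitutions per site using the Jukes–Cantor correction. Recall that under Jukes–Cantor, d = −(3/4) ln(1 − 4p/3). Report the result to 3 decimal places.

d = −(3/4) ln(1 − 4p/3) = −0.75 ln(1 − 0.526667) = −0.75 ln(0.473333)
  = −0.75 × (-0.747956) = 0.560967 substitutions/site.

0.561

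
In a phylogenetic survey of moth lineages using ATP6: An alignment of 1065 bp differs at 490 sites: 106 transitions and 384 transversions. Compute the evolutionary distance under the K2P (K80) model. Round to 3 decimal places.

P = 106/1065 ≈ 0.099531 and Q = 384/1065 ≈ 0.360563.
Under the Kimura two-parameter model, d = −½ ln(1 − 2P − Q) − ¼ ln(1 − 2Q).
1 − 2P − Q = 0.440375, giving −½ ln(0.440375) = 0.410064.
1 − 2Q = 0.278874, giving −¼ ln(0.278874) = 0.319249.
d = 0.410064 + 0.319249 = 0.729313.

0.729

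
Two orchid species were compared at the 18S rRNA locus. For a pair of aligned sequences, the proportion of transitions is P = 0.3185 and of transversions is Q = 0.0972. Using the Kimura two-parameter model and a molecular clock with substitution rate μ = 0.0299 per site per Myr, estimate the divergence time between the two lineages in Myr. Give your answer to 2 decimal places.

11.98

Under the Kimura two-parameter model, d = −½ ln(1 − 2P − Q) − ¼ ln(1 − 2Q).
1 − 2P − Q = 0.2658, giving −½ ln(0.2658) = 0.662506.
1 − 2Q = 0.8056, giving −¼ ln(0.8056) = 0.054042.
d = 0.662506 + 0.054042 = 0.716548.
Under a molecular clock d = 2μt, so t = d/(2μ) = 0.716548 / (2 × 0.0299) = 11.98 Myr.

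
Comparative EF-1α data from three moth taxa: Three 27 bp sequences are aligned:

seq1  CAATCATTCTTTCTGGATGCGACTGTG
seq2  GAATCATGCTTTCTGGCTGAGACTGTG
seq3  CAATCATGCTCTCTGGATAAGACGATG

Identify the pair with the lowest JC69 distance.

seq1–seq2: 4/27 differ, p = 0.148, d = 0.165.
seq1–seq3: 6/27 differ, p = 0.222, d = 0.264.
seq2–seq3: 6/27 differ, p = 0.222, d = 0.264.
The smallest distance is between seq1 and seq2.

seq1 and seq2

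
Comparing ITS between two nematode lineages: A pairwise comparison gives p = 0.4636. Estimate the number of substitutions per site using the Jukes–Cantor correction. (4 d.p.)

0.7220

d = −(3/4) ln(1 − 4p/3) = −0.75 ln(1 − 0.618133) = −0.75 ln(0.381867)
  = −0.75 × (-0.962683) = 0.722012 substitutions/site.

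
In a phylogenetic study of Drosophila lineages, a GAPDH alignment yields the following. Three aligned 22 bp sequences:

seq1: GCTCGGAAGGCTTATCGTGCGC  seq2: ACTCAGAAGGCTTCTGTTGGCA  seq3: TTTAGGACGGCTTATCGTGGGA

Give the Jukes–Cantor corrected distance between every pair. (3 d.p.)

d(seq1,seq2) = 0.497, d(seq1,seq3) = 0.339, d(seq2,seq3) = 0.591

seq1–seq2: 8/22 sites differ → p ≈ 0.363636, d = −0.75 ln(1 − 0.484848) = 0.497470 ≈ 0.497.
seq1–seq3: 6/22 sites differ → p ≈ 0.272727, d = −0.75 ln(1 − 0.363636) = 0.338988 ≈ 0.339.
seq2–seq3: 9/22 sites differ → p ≈ 0.409091, d = −0.75 ln(1 − 0.545455) = 0.591344 ≈ 0.591.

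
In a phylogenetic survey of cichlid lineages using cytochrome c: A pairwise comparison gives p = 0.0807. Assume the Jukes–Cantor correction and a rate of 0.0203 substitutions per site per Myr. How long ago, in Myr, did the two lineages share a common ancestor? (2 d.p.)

2.10

d = −(3/4) ln(1 − 4p/3) = −0.75 ln(1 − 0.1076) = −0.75 ln(0.8924)
  = −0.75 × (-0.113841) = 0.085381 substitutions/site.
Under a molecular clock d = 2μt, so t = d/(2μ) = 0.085381 / (2 × 0.0203) = 2.10 Myr.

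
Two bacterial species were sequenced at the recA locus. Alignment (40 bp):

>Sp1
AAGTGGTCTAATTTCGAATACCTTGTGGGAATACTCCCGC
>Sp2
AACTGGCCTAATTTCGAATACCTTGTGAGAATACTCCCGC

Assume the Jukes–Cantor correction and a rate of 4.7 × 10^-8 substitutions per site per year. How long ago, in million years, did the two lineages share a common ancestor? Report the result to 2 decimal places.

0.84

The sequences differ at 3 of 40 sites (3, 7, 28), so p = 3/40 = 0.075.
d = −(3/4) ln(1 − 4p/3) = −0.75 ln(1 − 0.1) = −0.75 ln(0.9)
  = −0.75 × (-0.105361) = 0.079021 substitutions/site.
Under a molecular clock d = 2μt, so t = d/(2μ) = 0.079021 / (2 × 4.7 × 10^-8) = 0.84 million years.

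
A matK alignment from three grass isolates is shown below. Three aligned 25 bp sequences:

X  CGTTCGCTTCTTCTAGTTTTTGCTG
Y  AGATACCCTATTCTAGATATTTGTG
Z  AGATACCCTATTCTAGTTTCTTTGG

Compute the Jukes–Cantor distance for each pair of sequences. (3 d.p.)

d(X,Y) = 0.572, d(X,Z) = 0.572, d(Y,Z) = 0.233

X–Y: 10/25 sites differ → p = 0.4, d = −0.75 ln(1 − 0.533333) = 0.571605 ≈ 0.572.
X–Z: 10/25 sites differ → p = 0.4, d = −0.75 ln(1 − 0.533333) = 0.571605 ≈ 0.572.
Y–Z: 5/25 sites differ → p = 0.2, d = −0.75 ln(1 − 0.266667) = 0.232617 ≈ 0.233.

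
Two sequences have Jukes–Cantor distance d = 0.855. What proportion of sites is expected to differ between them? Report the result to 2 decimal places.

0.51

p = (3/4)(1 − e^(−4d/3)) = 0.75 × (1 − e^(-1.14)) = 0.75 × (1 − 0.319819) = 0.510136.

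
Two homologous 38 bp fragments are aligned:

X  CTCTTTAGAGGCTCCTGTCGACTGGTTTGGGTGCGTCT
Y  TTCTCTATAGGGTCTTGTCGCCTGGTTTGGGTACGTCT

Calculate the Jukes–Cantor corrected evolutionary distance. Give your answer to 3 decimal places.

The sequences differ at 7 of 38 sites (1, 5, 8, 12, 15, 21, 33), so p = 7/38 ≈ 0.184211.
d = −(3/4) ln(1 − 4p/3) = −0.75 ln(1 − 0.245615) = −0.75 ln(0.754385)
  = −0.75 × (-0.281852) = 0.211389 substitutions/site.

0.211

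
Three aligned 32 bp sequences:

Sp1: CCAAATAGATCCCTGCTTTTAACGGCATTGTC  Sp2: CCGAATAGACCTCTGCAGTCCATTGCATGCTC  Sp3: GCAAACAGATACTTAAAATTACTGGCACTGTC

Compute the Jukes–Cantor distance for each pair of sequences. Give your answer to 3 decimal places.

Sp1–Sp2: 11/32 sites differ → p = 0.34375, d = −0.75 ln(1 − 0.458333) = 0.459828 ≈ 0.460.
Sp1–Sp3: 11/32 sites differ → p = 0.34375, d = −0.75 ln(1 − 0.458333) = 0.459828 ≈ 0.460.
Sp2–Sp3: 17/32 sites differ → p = 0.53125, d = −0.75 ln(1 − 0.708333) = 0.924107 ≈ 0.924.

d(Sp1,Sp2) = 0.460, d(Sp1,Sp3) = 0.460, d(Sp2,Sp3) = 0.924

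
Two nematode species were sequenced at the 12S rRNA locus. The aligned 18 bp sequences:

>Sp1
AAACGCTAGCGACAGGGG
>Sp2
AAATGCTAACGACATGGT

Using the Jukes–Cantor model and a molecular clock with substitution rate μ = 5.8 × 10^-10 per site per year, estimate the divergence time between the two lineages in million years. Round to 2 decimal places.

The sequences differ at 4 of 18 sites (4, 9, 15, 18), so p = 4/18 ≈ 0.222222.
d = −(3/4) ln(1 − 4p/3) = −0.75 ln(1 − 0.296296) = −0.75 ln(0.703704)
  = −0.75 × (-0.351397) = 0.263548 substitutions/site.
Under a molecular clock d = 2μt, so t = d/(2μ) = 0.263548 / (2 × 5.8 × 10^-10) = 227.20 million years.

227.20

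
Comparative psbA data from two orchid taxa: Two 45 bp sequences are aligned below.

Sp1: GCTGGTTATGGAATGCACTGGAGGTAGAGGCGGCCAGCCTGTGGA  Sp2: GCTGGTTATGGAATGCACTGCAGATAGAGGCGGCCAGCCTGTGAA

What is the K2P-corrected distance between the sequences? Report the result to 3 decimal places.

Of 45 sites, 2 differences are transitions and 1 are transversions, so P = 2/45 ≈ 0.044444 and Q = 1/45 ≈ 0.022222.
Under the Kimura two-parameter model, d = −½ ln(1 − 2P − Q) − ¼ ln(1 − 2Q).
1 − 2P − Q = 0.88889, giving −½ ln(0.88889) = 0.058891.
1 − 2Q = 0.955556, giving −¼ ln(0.955556) = 0.011365.
d = 0.058891 + 0.011365 = 0.070256.

0.070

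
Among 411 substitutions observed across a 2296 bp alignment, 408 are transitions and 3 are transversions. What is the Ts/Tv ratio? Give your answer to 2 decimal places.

R = 408/3 = 136.00.

136.00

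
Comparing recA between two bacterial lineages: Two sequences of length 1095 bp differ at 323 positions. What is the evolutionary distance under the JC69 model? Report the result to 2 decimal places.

0.37

p = 323/1095 ≈ 0.294977.
d = −(3/4) ln(1 − 4p/3) = −0.75 ln(1 − 0.393303) = −0.75 ln(0.606697)
  = −0.75 × (-0.499726) = 0.374795 substitutions/site.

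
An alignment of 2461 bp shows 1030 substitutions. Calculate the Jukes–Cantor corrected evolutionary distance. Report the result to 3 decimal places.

p = 1030/2461 ≈ 0.418529.
d = −(3/4) ln(1 − 4p/3) = −0.75 ln(1 − 0.558039) = −0.75 ln(0.441961)
  = −0.75 × (-0.816534) = 0.612401 substitutions/site.

0.612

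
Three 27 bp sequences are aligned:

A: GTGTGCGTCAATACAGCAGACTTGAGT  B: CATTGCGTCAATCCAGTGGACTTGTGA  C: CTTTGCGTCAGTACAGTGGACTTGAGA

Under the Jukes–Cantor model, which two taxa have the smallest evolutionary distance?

B and C

A–B: 8/27 differ, p = 0.296, d = 0.377.
A–C: 6/27 differ, p = 0.222, d = 0.264.
B–C: 4/27 differ, p = 0.148, d = 0.165.
The smallest distance is between B and C.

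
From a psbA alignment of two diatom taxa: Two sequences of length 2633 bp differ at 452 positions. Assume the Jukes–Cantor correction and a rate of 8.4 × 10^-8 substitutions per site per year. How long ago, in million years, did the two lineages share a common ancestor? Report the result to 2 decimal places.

p = 452/2633 ≈ 0.171667.
d = −(3/4) ln(1 − 4p/3) = −0.75 ln(1 − 0.228889) = −0.75 ln(0.771111)
  = −0.75 × (-0.259923) = 0.194942 substitutions/site.
Under a molecular clock d = 2μt, so t = d/(2μ) = 0.194942 / (2 × 8.4 × 10^-8) = 1.16 million years.

1.16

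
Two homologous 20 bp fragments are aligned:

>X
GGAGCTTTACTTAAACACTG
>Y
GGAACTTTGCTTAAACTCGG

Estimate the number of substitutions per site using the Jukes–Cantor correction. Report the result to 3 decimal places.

The sequences differ at 4 of 20 sites (4, 9, 17, 19), so p = 4/20 = 0.2.
d = −(3/4) ln(1 − 4p/3) = −0.75 ln(1 − 0.266667) = −0.75 ln(0.733333)
  = −0.75 × (-0.310155) = 0.232616 substitutions/site.

0.233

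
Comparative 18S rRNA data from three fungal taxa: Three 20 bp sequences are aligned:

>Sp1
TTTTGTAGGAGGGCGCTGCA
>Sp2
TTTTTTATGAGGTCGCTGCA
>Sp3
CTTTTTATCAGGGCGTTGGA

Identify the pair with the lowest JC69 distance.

Sp1 and Sp2

Sp1–Sp2: 3/20 differ, p = 0.150, d = 0.167.
Sp1–Sp3: 6/20 differ, p = 0.300, d = 0.383.
Sp2–Sp3: 5/20 differ, p = 0.250, d = 0.304.
The smallest distance is between Sp1 and Sp2.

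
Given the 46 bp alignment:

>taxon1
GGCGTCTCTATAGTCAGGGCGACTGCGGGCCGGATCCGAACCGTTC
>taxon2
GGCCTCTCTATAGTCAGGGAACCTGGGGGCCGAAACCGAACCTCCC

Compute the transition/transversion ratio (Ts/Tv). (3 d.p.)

0.667

Transitions are A↔G and C↔T; transversions are all other mismatches.
Transitions: 4. Transversions: 6.
R = 4/6 = 0.666666… ≈ 0.667 (to 3 d.p.).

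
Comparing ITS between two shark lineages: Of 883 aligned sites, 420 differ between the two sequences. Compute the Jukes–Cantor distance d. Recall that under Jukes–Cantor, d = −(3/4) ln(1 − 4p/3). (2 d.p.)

0.75

p = 420/883 ≈ 0.475651.
d = −(3/4) ln(1 − 4p/3) = −0.75 ln(1 − 0.634201) = −0.75 ln(0.365799)
  = −0.75 × (-1.005671) = 0.754253 substitutions/site.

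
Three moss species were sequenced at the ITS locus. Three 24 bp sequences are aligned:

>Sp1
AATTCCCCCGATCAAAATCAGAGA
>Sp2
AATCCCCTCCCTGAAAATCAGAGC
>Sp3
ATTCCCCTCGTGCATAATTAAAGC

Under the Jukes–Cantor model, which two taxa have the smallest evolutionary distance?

Sp1 and Sp2

Sp1–Sp2: 6/24 differ, p = 0.250, d = 0.304.
Sp1–Sp3: 9/24 differ, p = 0.375, d = 0.520.
Sp2–Sp3: 8/24 differ, p = 0.333, d = 0.441.
The smallest distance is between Sp1 and Sp2.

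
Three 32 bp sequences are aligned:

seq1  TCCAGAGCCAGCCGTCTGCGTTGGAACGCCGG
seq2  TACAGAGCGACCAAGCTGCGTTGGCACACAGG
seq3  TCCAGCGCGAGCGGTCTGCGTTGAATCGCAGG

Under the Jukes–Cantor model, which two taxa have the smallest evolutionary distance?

seq1–seq2: 9/32 differ, p = 0.281, d = 0.353.
seq1–seq3: 6/32 differ, p = 0.188, d = 0.216.
seq2–seq3: 10/32 differ, p = 0.313, d = 0.404.
The smallest distance is between seq1 and seq3.

seq1 and seq3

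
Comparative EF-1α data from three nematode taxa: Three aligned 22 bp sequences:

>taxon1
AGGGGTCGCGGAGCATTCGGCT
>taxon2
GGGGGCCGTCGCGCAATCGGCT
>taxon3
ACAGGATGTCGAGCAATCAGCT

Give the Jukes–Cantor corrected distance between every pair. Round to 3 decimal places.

d(taxon1,taxon2) = 0.339, d(taxon1,taxon3) = 0.497, d(taxon2,taxon3) = 0.414

taxon1–taxon2: 6/22 sites differ → p ≈ 0.272727, d = −0.75 ln(1 − 0.363636) = 0.338988 ≈ 0.339.
taxon1–taxon3: 8/22 sites differ → p ≈ 0.363636, d = −0.75 ln(1 − 0.484848) = 0.497470 ≈ 0.497.
taxon2–taxon3: 7/22 sites differ → p ≈ 0.318182, d = −0.75 ln(1 − 0.424243) = 0.414052 ≈ 0.414.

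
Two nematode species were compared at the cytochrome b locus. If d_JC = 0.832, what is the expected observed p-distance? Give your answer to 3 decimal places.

p = (3/4)(1 − e^(−4d/3)) = 0.75 × (1 − e^(-1.109333)) = 0.75 × (1 − 0.329779) = 0.502666.

0.503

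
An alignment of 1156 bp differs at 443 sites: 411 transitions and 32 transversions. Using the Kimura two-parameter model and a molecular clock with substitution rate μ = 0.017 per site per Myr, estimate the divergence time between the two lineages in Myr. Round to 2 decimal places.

20.16

P = 411/1156 ≈ 0.355536 and Q = 32/1156 ≈ 0.027682.
Under the Kimura two-parameter model, d = −½ ln(1 − 2P − Q) − ¼ ln(1 − 2Q).
1 − 2P − Q = 0.261246, giving −½ ln(0.261246) = 0.671146.
1 − 2Q = 0.944636, giving −¼ ln(0.944636) = 0.014239.
d = 0.671146 + 0.014239 = 0.685385.
Under a molecular clock d = 2μt, so t = d/(2μ) = 0.685385 / (2 × 0.017) = 20.16 Myr.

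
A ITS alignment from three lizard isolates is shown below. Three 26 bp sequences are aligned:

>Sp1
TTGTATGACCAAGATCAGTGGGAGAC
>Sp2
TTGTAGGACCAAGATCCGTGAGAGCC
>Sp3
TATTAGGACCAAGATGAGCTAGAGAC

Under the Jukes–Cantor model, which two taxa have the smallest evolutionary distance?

Sp1–Sp2: 4/26 differ, p = 0.154, d = 0.172.
Sp1–Sp3: 7/26 differ, p = 0.269, d = 0.334.
Sp2–Sp3: 7/26 differ, p = 0.269, d = 0.334.
The smallest distance is between Sp1 and Sp2.

Sp1 and Sp2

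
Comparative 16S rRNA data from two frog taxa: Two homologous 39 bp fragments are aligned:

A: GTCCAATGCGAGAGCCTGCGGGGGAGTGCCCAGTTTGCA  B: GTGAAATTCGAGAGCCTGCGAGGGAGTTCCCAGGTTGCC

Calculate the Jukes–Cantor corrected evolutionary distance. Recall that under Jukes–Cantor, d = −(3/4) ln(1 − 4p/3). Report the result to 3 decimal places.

The sequences differ at 7 of 39 sites (3, 4, 8, 21, 28, 34, 39), so p = 7/39 ≈ 0.179487.
d = −(3/4) ln(1 − 4p/3) = −0.75 ln(1 − 0.239316) = −0.75 ln(0.760684)
  = −0.75 × (-0.273537) = 0.205153 substitutions/site.

0.205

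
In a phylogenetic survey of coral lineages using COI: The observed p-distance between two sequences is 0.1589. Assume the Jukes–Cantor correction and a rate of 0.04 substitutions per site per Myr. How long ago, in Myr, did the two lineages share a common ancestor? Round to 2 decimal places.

2.23

d = −(3/4) ln(1 − 4p/3) = −0.75 ln(1 − 0.211867) = −0.75 ln(0.788133)
  = −0.75 × (-0.238088) = 0.178566 substitutions/site.
Under a molecular clock d = 2μt, so t = d/(2μ) = 0.178566 / (2 × 0.04) = 2.23 Myr.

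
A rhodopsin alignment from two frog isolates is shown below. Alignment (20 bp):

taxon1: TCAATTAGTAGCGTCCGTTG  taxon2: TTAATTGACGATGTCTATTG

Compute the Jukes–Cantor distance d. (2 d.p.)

0.69

The sequences differ at 9 of 20 sites (2, 7, 8, 9, 10, 11, 12, 16, 17), so p = 9/20 = 0.45.
d = −(3/4) ln(1 − 4p/3) = −0.75 ln(1 − 0.6) = −0.75 ln(0.4)
  = −0.75 × (-0.916291) = 0.687218 substitutions/site.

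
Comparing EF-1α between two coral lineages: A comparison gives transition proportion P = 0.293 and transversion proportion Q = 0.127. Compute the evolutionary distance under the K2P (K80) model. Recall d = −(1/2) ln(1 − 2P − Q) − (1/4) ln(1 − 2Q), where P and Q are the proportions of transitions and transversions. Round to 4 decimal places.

Under the Kimura two-parameter model, d = −½ ln(1 − 2P − Q) − ¼ ln(1 − 2Q).
1 − 2P − Q = 0.287, giving −½ ln(0.287) = 0.624137.
1 − 2Q = 0.746, giving −¼ ln(0.746) = 0.073257.
d = 0.624137 + 0.073257 = 0.697394.

0.6974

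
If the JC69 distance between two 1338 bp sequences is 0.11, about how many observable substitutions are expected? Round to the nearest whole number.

Invert JC69: p = (3/4)(1 − e^(−4d/3)) = 0.75 × (1 − e^(-0.146667)) = 0.75 × (1 − 0.863582) = 0.102314.
Expected differing sites = pL ≈ 0.102314 × 1338 = 136.896132 ≈ 137.

137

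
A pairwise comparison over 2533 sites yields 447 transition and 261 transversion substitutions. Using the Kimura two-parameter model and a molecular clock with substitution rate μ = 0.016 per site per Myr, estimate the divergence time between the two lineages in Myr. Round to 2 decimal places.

11.31

P = 447/2533 ≈ 0.176471 and Q = 261/2533 ≈ 0.10304.
Under the Kimura two-parameter model, d = −½ ln(1 − 2P − Q) − ¼ ln(1 − 2Q).
1 − 2P − Q = 0.544018, giving −½ ln(0.544018) = 0.304386.
1 − 2Q = 0.79392, giving −¼ ln(0.79392) = 0.057693.
d = 0.304386 + 0.057693 = 0.362079.
Under a molecular clock d = 2μt, so t = d/(2μ) = 0.362079 / (2 × 0.016) = 11.31 Myr.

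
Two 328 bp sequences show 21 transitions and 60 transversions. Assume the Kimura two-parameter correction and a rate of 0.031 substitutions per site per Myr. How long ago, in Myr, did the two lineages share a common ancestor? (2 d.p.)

P = 21/328 ≈ 0.064024 and Q = 60/328 ≈ 0.182927.
Under the Kimura two-parameter model, d = −½ ln(1 − 2P − Q) − ¼ ln(1 − 2Q).
1 − 2P − Q = 0.689025, giving −½ ln(0.689025) = 0.186239.
1 − 2Q = 0.634146, giving −¼ ln(0.634146) = 0.113869.
d = 0.186239 + 0.113869 = 0.300108.
Under a molecular clock d = 2μt, so t = d/(2μ) = 0.300108 / (2 × 0.031) = 4.84 Myr.

4.84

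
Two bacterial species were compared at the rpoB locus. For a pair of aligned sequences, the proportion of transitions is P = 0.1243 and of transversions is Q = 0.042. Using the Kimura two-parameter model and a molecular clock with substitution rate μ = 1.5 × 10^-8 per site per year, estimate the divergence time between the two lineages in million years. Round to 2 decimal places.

6.45

Under the Kimura two-parameter model, d = −½ ln(1 − 2P − Q) − ¼ ln(1 − 2Q).
1 − 2P − Q = 0.7094, giving −½ ln(0.7094) = 0.171668.
1 − 2Q = 0.916, giving −¼ ln(0.916) = 0.021935.
d = 0.171668 + 0.021935 = 0.193603.
Under a molecular clock d = 2μt, so t = d/(2μ) = 0.193603 / (2 × 1.5 × 10^-8) = 6.45 million years.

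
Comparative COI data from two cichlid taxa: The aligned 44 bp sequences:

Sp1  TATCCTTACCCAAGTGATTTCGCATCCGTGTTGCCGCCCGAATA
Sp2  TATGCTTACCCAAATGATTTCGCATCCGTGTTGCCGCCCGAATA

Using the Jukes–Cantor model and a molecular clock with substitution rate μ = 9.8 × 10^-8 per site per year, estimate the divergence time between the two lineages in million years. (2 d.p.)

The sequences differ at 2 of 44 sites (4, 14), so p = 2/44 ≈ 0.045455.
d = −(3/4) ln(1 − 4p/3) = −0.75 ln(1 − 0.060607) = −0.75 ln(0.939393)
  = −0.75 × (-0.062521) = 0.046891 substitutions/site.
Under a molecular clock d = 2μt, so t = d/(2μ) = 0.046891 / (2 × 9.8 × 10^-8) = 0.24 million years.

0.24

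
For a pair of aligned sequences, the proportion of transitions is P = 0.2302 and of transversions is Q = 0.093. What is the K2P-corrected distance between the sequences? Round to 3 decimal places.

Under the Kimura two-parameter model, d = −½ ln(1 − 2P − Q) − ¼ ln(1 − 2Q).
1 − 2P − Q = 0.4466, giving −½ ln(0.4466) = 0.403046.
1 − 2Q = 0.814, giving −¼ ln(0.814) = 0.051449.
d = 0.403046 + 0.051449 = 0.454495.

0.454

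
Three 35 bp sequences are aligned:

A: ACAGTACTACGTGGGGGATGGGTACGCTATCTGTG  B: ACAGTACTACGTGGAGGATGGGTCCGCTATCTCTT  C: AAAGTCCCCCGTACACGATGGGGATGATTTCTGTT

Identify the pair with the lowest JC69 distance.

A–B: 4/35 differ, p = 0.114, d = 0.124.
A–C: 13/35 differ, p = 0.371, d = 0.513.
B–C: 13/35 differ, p = 0.371, d = 0.513.
The smallest distance is between A and B.

A and B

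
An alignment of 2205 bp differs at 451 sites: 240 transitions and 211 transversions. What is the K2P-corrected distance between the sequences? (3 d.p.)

0.241

P = 240/2205 ≈ 0.108844 and Q = 211/2205 ≈ 0.095692.
Under the Kimura two-parameter model, d = −½ ln(1 − 2P − Q) − ¼ ln(1 − 2Q).
1 − 2P − Q = 0.68662, giving −½ ln(0.68662) = 0.187987.
1 − 2Q = 0.808616, giving −¼ ln(0.808616) = 0.053108.
d = 0.187987 + 0.053108 = 0.241095.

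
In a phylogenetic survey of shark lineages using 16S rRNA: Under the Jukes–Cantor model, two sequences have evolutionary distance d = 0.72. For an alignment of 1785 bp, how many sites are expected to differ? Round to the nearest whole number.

826

Invert JC69: p = (3/4)(1 − e^(−4d/3)) = 0.75 × (1 − e^(-0.96)) = 0.75 × (1 − 0.382893) = 0.462830.
Expected differing sites = pL ≈ 0.462830 × 1785 = 826.15155 ≈ 826.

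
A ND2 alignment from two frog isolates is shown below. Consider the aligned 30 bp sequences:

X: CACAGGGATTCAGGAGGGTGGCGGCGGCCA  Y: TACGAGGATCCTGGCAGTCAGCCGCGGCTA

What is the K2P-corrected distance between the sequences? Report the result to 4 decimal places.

0.6268

Of 30 sites, 8 differences are transitions and 4 are transversions, so P = 8/30 ≈ 0.266667 and Q = 4/30 ≈ 0.133333.
Under the Kimura two-parameter model, d = −½ ln(1 − 2P − Q) − ¼ ln(1 − 2Q).
1 − 2P − Q = 0.333333, giving −½ ln(0.333333) = 0.549307.
1 − 2Q = 0.733334, giving −¼ ln(0.733334) = 0.077539.
d = 0.549307 + 0.077539 = 0.626846.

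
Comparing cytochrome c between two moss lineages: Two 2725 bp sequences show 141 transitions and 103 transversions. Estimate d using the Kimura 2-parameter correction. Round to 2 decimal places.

0.10

P = 141/2725 ≈ 0.051743 and Q = 103/2725 ≈ 0.037798.
Under the Kimura two-parameter model, d = −½ ln(1 − 2P − Q) − ¼ ln(1 − 2Q).
1 − 2P − Q = 0.858716, giving −½ ln(0.858716) = 0.076159.
1 − 2Q = 0.924404, giving −¼ ln(0.924404) = 0.019652.
d = 0.076159 + 0.019652 = 0.095811.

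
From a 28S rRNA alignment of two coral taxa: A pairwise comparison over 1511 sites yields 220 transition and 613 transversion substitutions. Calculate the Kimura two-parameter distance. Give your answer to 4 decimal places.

P = 220/1511 ≈ 0.145599 and Q = 613/1511 ≈ 0.405692.
Under the Kimura two-parameter model, d = −½ ln(1 − 2P − Q) − ¼ ln(1 − 2Q).
1 − 2P − Q = 0.30311, giving −½ ln(0.30311) = 0.596830.
1 − 2Q = 0.188616, giving −¼ ln(0.188616) = 0.417011.
d = 0.596830 + 0.417011 = 1.013841.

1.0138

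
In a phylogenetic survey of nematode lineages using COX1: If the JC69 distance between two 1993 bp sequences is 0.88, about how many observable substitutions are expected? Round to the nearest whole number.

1032

Invert JC69: p = (3/4)(1 − e^(−4d/3)) = 0.75 × (1 − e^(-1.173333)) = 0.75 × (1 − 0.309334) = 0.518000.
Expected differing sites = pL ≈ 0.518000 × 1993 = 1032.374 ≈ 1032.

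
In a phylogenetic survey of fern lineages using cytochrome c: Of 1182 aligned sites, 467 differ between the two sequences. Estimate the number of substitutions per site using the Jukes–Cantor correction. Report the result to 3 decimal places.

p = 467/1182 ≈ 0.395093.
d = −(3/4) ln(1 − 4p/3) = −0.75 ln(1 − 0.526791) = −0.75 ln(0.473209)
  = −0.75 × (-0.748218) = 0.561164 substitutions/site.

0.561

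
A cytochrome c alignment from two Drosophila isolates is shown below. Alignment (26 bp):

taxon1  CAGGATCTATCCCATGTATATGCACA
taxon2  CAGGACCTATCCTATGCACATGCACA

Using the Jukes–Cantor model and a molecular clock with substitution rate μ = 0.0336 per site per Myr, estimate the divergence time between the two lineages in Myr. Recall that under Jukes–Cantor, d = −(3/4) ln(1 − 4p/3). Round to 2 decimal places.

The sequences differ at 4 of 26 sites (6, 13, 17, 19), so p = 4/26 ≈ 0.153846.
d = −(3/4) ln(1 − 4p/3) = −0.75 ln(1 − 0.205128) = −0.75 ln(0.794872)
  = −0.75 × (-0.229574) = 0.172181 substitutions/site.
Under a molecular clock d = 2μt, so t = d/(2μ) = 0.172181 / (2 × 0.0336) = 2.56 Myr.

2.56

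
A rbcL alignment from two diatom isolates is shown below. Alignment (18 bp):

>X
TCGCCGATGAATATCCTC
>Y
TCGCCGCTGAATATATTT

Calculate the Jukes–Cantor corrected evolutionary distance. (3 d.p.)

0.264

The sequences differ at 4 of 18 sites (7, 15, 16, 18), so p = 4/18 ≈ 0.222222.
d = −(3/4) ln(1 − 4p/3) = −0.75 ln(1 − 0.296296) = −0.75 ln(0.703704)
  = −0.75 × (-0.351397) = 0.263548 substitutions/site.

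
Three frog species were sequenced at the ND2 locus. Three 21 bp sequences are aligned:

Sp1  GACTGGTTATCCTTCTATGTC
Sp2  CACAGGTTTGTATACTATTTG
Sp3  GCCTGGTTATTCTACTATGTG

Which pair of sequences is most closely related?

Sp1 and Sp3

Sp1–Sp2: 9/21 differ, p = 0.429, d = 0.635.
Sp1–Sp3: 4/21 differ, p = 0.190, d = 0.220.
Sp2–Sp3: 7/21 differ, p = 0.333, d = 0.441.
The smallest distance is between Sp1 and Sp3.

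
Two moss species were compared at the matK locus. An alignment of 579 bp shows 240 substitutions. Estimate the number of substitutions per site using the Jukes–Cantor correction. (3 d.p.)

p = 240/579 ≈ 0.414508.
d = −(3/4) ln(1 − 4p/3) = −0.75 ln(1 − 0.552677) = −0.75 ln(0.447323)
  = −0.75 × (-0.804474) = 0.603356 substitutions/site.

0.603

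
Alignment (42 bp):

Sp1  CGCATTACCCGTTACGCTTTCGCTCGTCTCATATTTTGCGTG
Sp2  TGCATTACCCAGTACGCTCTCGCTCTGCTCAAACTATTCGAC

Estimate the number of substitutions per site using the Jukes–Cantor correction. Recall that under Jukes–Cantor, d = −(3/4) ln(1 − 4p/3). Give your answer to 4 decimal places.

0.3597

The sequences differ at 12 of 42 sites, so p = 12/42 ≈ 0.285714.
d = −(3/4) ln(1 − 4p/3) = −0.75 ln(1 − 0.380952) = −0.75 ln(0.619048)
  = −0.75 × (-0.479572) = 0.359679 substitutions/site.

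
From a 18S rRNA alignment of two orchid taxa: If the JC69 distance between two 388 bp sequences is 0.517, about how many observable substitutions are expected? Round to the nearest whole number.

145

Invert JC69: p = (3/4)(1 − e^(−4d/3)) = 0.75 × (1 − e^(-0.689333)) = 0.75 × (1 − 0.501911) = 0.373567.
Expected differing sites = pL ≈ 0.373567 × 388 = 144.943996 ≈ 145.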